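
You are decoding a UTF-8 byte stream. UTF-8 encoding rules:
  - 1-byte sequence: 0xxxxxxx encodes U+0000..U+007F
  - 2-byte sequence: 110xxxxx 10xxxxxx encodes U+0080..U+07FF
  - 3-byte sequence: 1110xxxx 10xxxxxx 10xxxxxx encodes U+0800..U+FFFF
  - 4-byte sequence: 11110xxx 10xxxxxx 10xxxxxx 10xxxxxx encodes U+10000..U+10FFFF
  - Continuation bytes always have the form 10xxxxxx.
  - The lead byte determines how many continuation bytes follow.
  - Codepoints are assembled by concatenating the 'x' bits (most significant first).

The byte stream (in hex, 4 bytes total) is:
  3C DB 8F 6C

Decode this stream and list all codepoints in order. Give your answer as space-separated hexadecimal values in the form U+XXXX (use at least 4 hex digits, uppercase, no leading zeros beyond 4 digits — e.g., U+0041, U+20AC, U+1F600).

Answer: U+003C U+06CF U+006C

Derivation:
Byte[0]=3C: 1-byte ASCII. cp=U+003C
Byte[1]=DB: 2-byte lead, need 1 cont bytes. acc=0x1B
Byte[2]=8F: continuation. acc=(acc<<6)|0x0F=0x6CF
Completed: cp=U+06CF (starts at byte 1)
Byte[3]=6C: 1-byte ASCII. cp=U+006C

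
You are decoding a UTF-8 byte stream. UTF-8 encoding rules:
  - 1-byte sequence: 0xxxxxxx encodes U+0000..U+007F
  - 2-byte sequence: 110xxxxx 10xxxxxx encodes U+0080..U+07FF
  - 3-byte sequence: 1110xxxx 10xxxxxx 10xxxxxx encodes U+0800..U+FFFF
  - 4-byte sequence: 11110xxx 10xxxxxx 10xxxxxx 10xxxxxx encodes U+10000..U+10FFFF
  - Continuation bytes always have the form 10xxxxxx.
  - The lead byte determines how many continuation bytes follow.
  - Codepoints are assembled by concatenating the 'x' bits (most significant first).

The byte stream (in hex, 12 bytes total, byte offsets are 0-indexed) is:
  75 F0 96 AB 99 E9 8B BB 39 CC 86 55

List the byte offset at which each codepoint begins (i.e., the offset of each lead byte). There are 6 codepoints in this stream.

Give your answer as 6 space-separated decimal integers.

Answer: 0 1 5 8 9 11

Derivation:
Byte[0]=75: 1-byte ASCII. cp=U+0075
Byte[1]=F0: 4-byte lead, need 3 cont bytes. acc=0x0
Byte[2]=96: continuation. acc=(acc<<6)|0x16=0x16
Byte[3]=AB: continuation. acc=(acc<<6)|0x2B=0x5AB
Byte[4]=99: continuation. acc=(acc<<6)|0x19=0x16AD9
Completed: cp=U+16AD9 (starts at byte 1)
Byte[5]=E9: 3-byte lead, need 2 cont bytes. acc=0x9
Byte[6]=8B: continuation. acc=(acc<<6)|0x0B=0x24B
Byte[7]=BB: continuation. acc=(acc<<6)|0x3B=0x92FB
Completed: cp=U+92FB (starts at byte 5)
Byte[8]=39: 1-byte ASCII. cp=U+0039
Byte[9]=CC: 2-byte lead, need 1 cont bytes. acc=0xC
Byte[10]=86: continuation. acc=(acc<<6)|0x06=0x306
Completed: cp=U+0306 (starts at byte 9)
Byte[11]=55: 1-byte ASCII. cp=U+0055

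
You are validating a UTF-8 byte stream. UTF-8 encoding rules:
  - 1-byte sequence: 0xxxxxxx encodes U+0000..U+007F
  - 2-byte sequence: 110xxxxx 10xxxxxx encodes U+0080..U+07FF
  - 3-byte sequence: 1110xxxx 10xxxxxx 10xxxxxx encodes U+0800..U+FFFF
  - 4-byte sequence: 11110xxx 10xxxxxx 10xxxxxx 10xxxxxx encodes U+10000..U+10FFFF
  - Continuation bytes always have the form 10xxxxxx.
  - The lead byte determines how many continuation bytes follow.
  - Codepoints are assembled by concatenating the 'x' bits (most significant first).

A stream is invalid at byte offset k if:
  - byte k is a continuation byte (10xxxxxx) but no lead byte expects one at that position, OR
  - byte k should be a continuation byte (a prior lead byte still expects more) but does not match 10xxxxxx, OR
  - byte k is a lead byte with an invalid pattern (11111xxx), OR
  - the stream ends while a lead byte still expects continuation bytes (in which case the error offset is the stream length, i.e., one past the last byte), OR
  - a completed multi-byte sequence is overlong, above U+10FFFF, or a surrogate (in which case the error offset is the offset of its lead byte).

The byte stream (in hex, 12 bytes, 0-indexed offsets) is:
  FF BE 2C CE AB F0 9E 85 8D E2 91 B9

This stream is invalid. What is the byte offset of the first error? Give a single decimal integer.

Answer: 0

Derivation:
Byte[0]=FF: INVALID lead byte (not 0xxx/110x/1110/11110)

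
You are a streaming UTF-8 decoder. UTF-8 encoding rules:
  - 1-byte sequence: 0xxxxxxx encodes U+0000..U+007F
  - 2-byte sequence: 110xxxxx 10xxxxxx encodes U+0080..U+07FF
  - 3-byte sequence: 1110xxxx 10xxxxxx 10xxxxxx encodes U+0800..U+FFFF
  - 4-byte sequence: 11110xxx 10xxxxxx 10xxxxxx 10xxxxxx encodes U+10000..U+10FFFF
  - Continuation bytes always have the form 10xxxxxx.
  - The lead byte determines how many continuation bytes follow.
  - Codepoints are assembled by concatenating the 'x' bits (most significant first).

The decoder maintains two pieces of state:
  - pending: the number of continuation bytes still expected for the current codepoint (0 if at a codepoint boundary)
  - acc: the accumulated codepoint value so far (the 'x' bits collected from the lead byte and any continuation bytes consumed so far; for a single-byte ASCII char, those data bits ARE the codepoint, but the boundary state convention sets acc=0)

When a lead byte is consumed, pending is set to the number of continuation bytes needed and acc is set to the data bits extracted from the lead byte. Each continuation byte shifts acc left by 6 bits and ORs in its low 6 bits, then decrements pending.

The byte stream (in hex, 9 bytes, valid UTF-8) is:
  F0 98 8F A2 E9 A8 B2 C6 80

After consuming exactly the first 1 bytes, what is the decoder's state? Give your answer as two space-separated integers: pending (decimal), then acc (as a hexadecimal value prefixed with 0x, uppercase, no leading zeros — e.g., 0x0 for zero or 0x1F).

Answer: 3 0x0

Derivation:
Byte[0]=F0: 4-byte lead. pending=3, acc=0x0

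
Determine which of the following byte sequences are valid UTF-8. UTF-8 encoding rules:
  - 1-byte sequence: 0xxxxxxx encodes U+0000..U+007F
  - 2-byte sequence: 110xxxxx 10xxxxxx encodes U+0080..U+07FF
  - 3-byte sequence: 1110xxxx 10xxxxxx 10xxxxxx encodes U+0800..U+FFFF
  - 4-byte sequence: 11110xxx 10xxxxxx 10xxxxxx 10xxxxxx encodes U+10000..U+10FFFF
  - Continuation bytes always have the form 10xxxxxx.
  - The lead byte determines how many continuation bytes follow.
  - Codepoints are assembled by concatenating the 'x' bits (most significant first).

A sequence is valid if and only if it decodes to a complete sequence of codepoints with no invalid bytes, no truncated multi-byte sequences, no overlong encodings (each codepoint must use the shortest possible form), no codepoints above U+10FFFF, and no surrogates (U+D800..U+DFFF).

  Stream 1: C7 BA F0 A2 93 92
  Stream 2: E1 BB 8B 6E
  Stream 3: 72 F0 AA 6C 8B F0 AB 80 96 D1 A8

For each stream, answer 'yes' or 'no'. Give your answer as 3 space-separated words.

Answer: yes yes no

Derivation:
Stream 1: decodes cleanly. VALID
Stream 2: decodes cleanly. VALID
Stream 3: error at byte offset 3. INVALID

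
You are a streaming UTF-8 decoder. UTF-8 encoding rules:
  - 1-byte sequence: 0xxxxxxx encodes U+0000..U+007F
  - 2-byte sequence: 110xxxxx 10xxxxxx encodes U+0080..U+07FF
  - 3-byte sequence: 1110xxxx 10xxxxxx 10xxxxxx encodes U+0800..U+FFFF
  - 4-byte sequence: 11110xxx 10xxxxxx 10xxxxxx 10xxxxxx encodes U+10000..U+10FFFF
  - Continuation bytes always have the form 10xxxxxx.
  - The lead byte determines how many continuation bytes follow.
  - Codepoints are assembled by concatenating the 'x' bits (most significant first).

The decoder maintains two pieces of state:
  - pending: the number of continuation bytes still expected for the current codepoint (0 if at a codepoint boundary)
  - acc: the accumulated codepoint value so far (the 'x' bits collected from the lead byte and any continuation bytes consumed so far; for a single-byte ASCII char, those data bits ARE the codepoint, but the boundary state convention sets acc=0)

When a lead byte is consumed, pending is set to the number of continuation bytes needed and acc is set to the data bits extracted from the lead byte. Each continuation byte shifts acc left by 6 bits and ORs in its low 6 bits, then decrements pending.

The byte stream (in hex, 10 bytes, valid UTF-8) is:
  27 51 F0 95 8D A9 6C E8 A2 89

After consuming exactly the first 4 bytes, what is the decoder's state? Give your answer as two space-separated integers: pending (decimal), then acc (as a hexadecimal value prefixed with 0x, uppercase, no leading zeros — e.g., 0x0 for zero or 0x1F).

Answer: 2 0x15

Derivation:
Byte[0]=27: 1-byte. pending=0, acc=0x0
Byte[1]=51: 1-byte. pending=0, acc=0x0
Byte[2]=F0: 4-byte lead. pending=3, acc=0x0
Byte[3]=95: continuation. acc=(acc<<6)|0x15=0x15, pending=2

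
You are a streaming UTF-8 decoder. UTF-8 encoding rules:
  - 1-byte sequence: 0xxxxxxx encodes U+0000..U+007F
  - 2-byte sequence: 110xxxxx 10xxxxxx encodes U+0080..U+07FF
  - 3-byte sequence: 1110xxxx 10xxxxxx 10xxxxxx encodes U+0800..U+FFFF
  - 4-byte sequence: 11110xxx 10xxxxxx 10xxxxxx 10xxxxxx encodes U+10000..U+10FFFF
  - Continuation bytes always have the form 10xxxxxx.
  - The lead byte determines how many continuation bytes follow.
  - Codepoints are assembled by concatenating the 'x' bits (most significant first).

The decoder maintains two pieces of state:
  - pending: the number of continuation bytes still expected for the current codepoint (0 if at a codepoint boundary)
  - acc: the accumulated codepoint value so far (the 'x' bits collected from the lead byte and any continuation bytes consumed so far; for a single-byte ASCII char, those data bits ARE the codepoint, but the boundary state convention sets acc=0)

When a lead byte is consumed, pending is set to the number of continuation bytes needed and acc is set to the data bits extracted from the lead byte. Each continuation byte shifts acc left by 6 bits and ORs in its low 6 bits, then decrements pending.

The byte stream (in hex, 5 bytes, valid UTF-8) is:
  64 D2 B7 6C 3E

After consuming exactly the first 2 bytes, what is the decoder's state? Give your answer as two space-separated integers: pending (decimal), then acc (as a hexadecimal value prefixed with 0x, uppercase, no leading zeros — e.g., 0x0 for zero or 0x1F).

Answer: 1 0x12

Derivation:
Byte[0]=64: 1-byte. pending=0, acc=0x0
Byte[1]=D2: 2-byte lead. pending=1, acc=0x12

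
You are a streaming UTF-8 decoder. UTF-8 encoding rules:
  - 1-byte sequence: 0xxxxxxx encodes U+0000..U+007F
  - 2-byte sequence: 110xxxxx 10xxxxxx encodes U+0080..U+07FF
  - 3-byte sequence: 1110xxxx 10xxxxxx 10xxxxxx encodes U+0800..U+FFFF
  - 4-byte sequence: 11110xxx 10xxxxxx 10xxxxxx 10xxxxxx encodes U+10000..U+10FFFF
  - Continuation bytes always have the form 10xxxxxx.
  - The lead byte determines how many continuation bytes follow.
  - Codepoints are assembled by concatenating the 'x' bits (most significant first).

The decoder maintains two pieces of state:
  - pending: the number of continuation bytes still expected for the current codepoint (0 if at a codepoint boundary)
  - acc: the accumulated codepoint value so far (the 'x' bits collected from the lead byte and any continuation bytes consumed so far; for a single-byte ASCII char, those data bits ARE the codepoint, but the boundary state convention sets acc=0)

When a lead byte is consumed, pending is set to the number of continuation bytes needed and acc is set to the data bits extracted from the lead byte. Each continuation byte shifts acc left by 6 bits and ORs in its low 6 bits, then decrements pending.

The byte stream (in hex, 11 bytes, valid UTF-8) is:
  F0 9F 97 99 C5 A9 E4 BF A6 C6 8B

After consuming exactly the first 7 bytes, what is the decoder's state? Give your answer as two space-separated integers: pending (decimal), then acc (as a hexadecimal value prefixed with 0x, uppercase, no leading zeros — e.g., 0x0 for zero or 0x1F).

Byte[0]=F0: 4-byte lead. pending=3, acc=0x0
Byte[1]=9F: continuation. acc=(acc<<6)|0x1F=0x1F, pending=2
Byte[2]=97: continuation. acc=(acc<<6)|0x17=0x7D7, pending=1
Byte[3]=99: continuation. acc=(acc<<6)|0x19=0x1F5D9, pending=0
Byte[4]=C5: 2-byte lead. pending=1, acc=0x5
Byte[5]=A9: continuation. acc=(acc<<6)|0x29=0x169, pending=0
Byte[6]=E4: 3-byte lead. pending=2, acc=0x4

Answer: 2 0x4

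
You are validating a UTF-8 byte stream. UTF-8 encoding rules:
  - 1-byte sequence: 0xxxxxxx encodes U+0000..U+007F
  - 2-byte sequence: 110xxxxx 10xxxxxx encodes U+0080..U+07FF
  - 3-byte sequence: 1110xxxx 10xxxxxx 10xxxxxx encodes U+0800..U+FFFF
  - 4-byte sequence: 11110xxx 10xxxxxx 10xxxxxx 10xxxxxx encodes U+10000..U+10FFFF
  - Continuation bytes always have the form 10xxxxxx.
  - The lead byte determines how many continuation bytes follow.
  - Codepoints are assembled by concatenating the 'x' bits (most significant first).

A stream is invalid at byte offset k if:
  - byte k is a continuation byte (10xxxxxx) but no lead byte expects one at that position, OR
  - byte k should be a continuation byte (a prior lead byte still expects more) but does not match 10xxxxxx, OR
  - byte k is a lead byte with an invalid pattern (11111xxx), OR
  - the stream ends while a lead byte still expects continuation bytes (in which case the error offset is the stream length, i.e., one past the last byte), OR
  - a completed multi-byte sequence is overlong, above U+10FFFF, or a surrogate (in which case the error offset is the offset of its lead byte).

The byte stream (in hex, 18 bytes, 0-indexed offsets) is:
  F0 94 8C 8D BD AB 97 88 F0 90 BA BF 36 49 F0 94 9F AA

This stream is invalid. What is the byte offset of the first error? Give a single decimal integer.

Answer: 4

Derivation:
Byte[0]=F0: 4-byte lead, need 3 cont bytes. acc=0x0
Byte[1]=94: continuation. acc=(acc<<6)|0x14=0x14
Byte[2]=8C: continuation. acc=(acc<<6)|0x0C=0x50C
Byte[3]=8D: continuation. acc=(acc<<6)|0x0D=0x1430D
Completed: cp=U+1430D (starts at byte 0)
Byte[4]=BD: INVALID lead byte (not 0xxx/110x/1110/11110)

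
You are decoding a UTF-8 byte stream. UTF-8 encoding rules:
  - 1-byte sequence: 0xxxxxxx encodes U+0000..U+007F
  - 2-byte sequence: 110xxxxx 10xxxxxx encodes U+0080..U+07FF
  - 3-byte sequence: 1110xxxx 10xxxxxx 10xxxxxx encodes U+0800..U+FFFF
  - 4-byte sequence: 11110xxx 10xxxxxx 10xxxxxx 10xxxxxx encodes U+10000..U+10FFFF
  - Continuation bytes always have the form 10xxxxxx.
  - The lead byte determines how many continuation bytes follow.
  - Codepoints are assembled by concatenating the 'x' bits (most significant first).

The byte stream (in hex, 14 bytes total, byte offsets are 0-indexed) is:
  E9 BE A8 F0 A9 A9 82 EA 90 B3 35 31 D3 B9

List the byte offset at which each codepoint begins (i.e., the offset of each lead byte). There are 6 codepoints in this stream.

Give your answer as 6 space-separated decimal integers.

Answer: 0 3 7 10 11 12

Derivation:
Byte[0]=E9: 3-byte lead, need 2 cont bytes. acc=0x9
Byte[1]=BE: continuation. acc=(acc<<6)|0x3E=0x27E
Byte[2]=A8: continuation. acc=(acc<<6)|0x28=0x9FA8
Completed: cp=U+9FA8 (starts at byte 0)
Byte[3]=F0: 4-byte lead, need 3 cont bytes. acc=0x0
Byte[4]=A9: continuation. acc=(acc<<6)|0x29=0x29
Byte[5]=A9: continuation. acc=(acc<<6)|0x29=0xA69
Byte[6]=82: continuation. acc=(acc<<6)|0x02=0x29A42
Completed: cp=U+29A42 (starts at byte 3)
Byte[7]=EA: 3-byte lead, need 2 cont bytes. acc=0xA
Byte[8]=90: continuation. acc=(acc<<6)|0x10=0x290
Byte[9]=B3: continuation. acc=(acc<<6)|0x33=0xA433
Completed: cp=U+A433 (starts at byte 7)
Byte[10]=35: 1-byte ASCII. cp=U+0035
Byte[11]=31: 1-byte ASCII. cp=U+0031
Byte[12]=D3: 2-byte lead, need 1 cont bytes. acc=0x13
Byte[13]=B9: continuation. acc=(acc<<6)|0x39=0x4F9
Completed: cp=U+04F9 (starts at byte 12)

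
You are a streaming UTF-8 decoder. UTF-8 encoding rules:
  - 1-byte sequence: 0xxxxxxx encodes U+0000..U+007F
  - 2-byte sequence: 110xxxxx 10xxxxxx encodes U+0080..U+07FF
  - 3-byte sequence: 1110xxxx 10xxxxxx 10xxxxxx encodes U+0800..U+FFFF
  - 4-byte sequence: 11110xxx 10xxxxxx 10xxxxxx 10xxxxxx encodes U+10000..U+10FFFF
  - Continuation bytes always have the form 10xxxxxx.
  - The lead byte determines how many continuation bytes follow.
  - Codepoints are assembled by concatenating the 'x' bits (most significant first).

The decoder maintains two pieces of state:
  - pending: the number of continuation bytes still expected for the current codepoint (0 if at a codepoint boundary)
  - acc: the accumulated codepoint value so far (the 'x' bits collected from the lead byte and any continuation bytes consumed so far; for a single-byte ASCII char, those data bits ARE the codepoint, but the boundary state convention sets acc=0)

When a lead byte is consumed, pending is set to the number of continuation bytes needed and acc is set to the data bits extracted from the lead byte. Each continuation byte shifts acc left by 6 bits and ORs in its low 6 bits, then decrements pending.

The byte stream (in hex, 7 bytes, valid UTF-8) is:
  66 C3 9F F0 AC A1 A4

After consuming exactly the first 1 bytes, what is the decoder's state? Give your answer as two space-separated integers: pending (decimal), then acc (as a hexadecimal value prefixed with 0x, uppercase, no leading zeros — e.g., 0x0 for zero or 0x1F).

Answer: 0 0x0

Derivation:
Byte[0]=66: 1-byte. pending=0, acc=0x0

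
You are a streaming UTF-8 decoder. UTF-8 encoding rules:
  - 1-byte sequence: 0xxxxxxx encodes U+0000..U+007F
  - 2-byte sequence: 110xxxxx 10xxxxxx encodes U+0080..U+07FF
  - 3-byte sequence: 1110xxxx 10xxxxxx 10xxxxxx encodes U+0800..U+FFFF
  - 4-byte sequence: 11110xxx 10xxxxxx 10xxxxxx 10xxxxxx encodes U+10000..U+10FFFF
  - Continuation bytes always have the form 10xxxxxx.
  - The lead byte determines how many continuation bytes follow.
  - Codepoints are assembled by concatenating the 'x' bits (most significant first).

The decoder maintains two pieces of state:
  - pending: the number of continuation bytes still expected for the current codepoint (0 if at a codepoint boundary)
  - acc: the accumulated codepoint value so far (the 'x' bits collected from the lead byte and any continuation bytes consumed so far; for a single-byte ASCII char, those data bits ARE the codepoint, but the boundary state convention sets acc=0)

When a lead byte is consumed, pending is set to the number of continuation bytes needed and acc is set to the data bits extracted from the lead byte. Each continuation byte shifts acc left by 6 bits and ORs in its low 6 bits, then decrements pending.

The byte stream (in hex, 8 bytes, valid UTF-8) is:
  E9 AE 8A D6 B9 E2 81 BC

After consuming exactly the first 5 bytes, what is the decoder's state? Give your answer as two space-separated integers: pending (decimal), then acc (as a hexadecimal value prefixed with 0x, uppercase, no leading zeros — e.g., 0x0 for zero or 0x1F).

Byte[0]=E9: 3-byte lead. pending=2, acc=0x9
Byte[1]=AE: continuation. acc=(acc<<6)|0x2E=0x26E, pending=1
Byte[2]=8A: continuation. acc=(acc<<6)|0x0A=0x9B8A, pending=0
Byte[3]=D6: 2-byte lead. pending=1, acc=0x16
Byte[4]=B9: continuation. acc=(acc<<6)|0x39=0x5B9, pending=0

Answer: 0 0x5B9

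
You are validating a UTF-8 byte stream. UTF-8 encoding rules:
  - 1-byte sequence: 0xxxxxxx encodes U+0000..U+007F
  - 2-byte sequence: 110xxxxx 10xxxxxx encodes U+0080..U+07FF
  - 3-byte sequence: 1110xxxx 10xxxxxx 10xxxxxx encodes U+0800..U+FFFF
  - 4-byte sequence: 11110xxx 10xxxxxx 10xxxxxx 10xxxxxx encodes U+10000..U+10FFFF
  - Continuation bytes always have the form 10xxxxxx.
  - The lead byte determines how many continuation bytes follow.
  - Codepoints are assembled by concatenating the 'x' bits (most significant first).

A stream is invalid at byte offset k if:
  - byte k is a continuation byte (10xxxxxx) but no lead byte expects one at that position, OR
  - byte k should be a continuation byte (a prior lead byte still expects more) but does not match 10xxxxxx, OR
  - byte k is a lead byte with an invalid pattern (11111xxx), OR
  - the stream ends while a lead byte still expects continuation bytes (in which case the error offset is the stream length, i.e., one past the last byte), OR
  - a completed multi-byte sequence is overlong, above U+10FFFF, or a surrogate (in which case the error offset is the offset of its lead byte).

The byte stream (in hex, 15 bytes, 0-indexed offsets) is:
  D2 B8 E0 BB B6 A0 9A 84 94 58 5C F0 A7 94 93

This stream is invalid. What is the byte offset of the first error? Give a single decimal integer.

Byte[0]=D2: 2-byte lead, need 1 cont bytes. acc=0x12
Byte[1]=B8: continuation. acc=(acc<<6)|0x38=0x4B8
Completed: cp=U+04B8 (starts at byte 0)
Byte[2]=E0: 3-byte lead, need 2 cont bytes. acc=0x0
Byte[3]=BB: continuation. acc=(acc<<6)|0x3B=0x3B
Byte[4]=B6: continuation. acc=(acc<<6)|0x36=0xEF6
Completed: cp=U+0EF6 (starts at byte 2)
Byte[5]=A0: INVALID lead byte (not 0xxx/110x/1110/11110)

Answer: 5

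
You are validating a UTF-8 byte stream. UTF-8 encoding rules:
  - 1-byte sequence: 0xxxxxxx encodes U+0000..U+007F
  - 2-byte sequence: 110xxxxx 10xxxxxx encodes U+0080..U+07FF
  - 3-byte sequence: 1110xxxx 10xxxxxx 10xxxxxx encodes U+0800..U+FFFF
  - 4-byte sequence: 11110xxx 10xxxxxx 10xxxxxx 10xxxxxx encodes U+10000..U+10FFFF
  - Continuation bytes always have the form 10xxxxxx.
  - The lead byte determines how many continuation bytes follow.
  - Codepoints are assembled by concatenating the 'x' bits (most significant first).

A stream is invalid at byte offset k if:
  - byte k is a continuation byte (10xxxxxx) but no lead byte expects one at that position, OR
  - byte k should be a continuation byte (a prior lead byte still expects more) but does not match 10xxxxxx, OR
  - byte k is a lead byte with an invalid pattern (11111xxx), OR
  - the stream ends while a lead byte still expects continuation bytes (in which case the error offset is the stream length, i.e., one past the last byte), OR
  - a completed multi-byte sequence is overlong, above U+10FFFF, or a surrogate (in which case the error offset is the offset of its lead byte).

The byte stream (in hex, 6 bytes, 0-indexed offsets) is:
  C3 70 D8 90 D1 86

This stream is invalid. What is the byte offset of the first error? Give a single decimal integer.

Answer: 1

Derivation:
Byte[0]=C3: 2-byte lead, need 1 cont bytes. acc=0x3
Byte[1]=70: expected 10xxxxxx continuation. INVALID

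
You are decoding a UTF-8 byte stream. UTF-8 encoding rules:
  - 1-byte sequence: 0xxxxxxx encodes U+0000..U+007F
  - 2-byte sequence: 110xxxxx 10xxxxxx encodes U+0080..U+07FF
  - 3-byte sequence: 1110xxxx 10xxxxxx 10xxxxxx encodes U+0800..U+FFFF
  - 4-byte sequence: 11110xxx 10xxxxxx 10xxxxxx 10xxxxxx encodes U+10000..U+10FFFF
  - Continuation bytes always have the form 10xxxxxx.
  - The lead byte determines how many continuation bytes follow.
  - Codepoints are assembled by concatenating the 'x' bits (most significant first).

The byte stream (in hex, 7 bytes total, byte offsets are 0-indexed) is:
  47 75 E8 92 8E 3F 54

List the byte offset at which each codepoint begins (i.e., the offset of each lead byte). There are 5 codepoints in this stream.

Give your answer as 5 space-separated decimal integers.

Byte[0]=47: 1-byte ASCII. cp=U+0047
Byte[1]=75: 1-byte ASCII. cp=U+0075
Byte[2]=E8: 3-byte lead, need 2 cont bytes. acc=0x8
Byte[3]=92: continuation. acc=(acc<<6)|0x12=0x212
Byte[4]=8E: continuation. acc=(acc<<6)|0x0E=0x848E
Completed: cp=U+848E (starts at byte 2)
Byte[5]=3F: 1-byte ASCII. cp=U+003F
Byte[6]=54: 1-byte ASCII. cp=U+0054

Answer: 0 1 2 5 6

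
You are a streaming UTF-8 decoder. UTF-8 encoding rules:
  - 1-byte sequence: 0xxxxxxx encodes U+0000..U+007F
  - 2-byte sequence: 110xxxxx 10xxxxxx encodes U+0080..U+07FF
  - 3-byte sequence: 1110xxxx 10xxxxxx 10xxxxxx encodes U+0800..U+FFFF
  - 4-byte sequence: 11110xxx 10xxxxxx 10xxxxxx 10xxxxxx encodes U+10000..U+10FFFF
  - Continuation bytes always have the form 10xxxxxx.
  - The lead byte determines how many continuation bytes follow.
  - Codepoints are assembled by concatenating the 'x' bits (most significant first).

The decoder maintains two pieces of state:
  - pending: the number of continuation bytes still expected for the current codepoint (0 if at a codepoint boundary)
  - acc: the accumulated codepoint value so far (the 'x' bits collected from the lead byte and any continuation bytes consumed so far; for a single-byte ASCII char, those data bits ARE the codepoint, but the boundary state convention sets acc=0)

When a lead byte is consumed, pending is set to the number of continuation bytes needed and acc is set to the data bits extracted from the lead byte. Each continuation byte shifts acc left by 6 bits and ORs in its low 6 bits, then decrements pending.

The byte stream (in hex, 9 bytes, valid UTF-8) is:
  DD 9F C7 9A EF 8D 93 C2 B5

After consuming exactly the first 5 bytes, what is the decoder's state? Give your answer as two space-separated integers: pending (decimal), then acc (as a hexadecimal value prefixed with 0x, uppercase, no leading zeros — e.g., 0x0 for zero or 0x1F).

Answer: 2 0xF

Derivation:
Byte[0]=DD: 2-byte lead. pending=1, acc=0x1D
Byte[1]=9F: continuation. acc=(acc<<6)|0x1F=0x75F, pending=0
Byte[2]=C7: 2-byte lead. pending=1, acc=0x7
Byte[3]=9A: continuation. acc=(acc<<6)|0x1A=0x1DA, pending=0
Byte[4]=EF: 3-byte lead. pending=2, acc=0xF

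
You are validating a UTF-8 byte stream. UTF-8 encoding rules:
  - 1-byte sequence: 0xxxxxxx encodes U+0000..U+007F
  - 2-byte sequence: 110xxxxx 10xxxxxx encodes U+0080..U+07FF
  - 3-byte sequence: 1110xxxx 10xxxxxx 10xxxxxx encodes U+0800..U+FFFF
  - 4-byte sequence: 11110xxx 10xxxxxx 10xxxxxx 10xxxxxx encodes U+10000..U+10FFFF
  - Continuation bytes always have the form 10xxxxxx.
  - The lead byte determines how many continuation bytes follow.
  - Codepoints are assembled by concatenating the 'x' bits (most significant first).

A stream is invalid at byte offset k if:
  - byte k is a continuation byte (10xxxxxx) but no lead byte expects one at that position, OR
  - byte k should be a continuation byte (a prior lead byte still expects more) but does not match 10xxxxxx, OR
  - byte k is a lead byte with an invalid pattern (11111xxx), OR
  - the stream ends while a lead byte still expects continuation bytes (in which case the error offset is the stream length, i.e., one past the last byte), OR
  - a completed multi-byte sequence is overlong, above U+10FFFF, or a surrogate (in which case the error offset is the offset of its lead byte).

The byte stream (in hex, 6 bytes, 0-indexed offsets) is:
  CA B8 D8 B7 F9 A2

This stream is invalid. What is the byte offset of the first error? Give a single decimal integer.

Answer: 4

Derivation:
Byte[0]=CA: 2-byte lead, need 1 cont bytes. acc=0xA
Byte[1]=B8: continuation. acc=(acc<<6)|0x38=0x2B8
Completed: cp=U+02B8 (starts at byte 0)
Byte[2]=D8: 2-byte lead, need 1 cont bytes. acc=0x18
Byte[3]=B7: continuation. acc=(acc<<6)|0x37=0x637
Completed: cp=U+0637 (starts at byte 2)
Byte[4]=F9: INVALID lead byte (not 0xxx/110x/1110/11110)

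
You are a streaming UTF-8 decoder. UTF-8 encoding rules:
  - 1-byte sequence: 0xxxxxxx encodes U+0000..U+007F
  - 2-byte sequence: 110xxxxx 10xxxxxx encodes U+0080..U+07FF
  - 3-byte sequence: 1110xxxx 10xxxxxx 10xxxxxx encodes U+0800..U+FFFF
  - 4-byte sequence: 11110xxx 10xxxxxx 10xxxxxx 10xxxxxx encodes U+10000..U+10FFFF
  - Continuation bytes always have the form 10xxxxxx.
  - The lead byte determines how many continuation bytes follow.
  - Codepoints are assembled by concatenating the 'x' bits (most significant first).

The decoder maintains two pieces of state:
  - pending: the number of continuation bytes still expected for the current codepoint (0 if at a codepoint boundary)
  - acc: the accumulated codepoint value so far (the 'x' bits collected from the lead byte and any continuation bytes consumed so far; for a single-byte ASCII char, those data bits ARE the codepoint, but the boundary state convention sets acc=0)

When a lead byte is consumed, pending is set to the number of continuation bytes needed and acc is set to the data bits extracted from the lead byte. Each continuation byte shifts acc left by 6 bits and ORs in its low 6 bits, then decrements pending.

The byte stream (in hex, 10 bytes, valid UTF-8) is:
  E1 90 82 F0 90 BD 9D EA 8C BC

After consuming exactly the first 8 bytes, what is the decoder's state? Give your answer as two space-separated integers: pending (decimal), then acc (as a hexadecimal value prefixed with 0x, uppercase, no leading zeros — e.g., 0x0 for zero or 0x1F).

Answer: 2 0xA

Derivation:
Byte[0]=E1: 3-byte lead. pending=2, acc=0x1
Byte[1]=90: continuation. acc=(acc<<6)|0x10=0x50, pending=1
Byte[2]=82: continuation. acc=(acc<<6)|0x02=0x1402, pending=0
Byte[3]=F0: 4-byte lead. pending=3, acc=0x0
Byte[4]=90: continuation. acc=(acc<<6)|0x10=0x10, pending=2
Byte[5]=BD: continuation. acc=(acc<<6)|0x3D=0x43D, pending=1
Byte[6]=9D: continuation. acc=(acc<<6)|0x1D=0x10F5D, pending=0
Byte[7]=EA: 3-byte lead. pending=2, acc=0xA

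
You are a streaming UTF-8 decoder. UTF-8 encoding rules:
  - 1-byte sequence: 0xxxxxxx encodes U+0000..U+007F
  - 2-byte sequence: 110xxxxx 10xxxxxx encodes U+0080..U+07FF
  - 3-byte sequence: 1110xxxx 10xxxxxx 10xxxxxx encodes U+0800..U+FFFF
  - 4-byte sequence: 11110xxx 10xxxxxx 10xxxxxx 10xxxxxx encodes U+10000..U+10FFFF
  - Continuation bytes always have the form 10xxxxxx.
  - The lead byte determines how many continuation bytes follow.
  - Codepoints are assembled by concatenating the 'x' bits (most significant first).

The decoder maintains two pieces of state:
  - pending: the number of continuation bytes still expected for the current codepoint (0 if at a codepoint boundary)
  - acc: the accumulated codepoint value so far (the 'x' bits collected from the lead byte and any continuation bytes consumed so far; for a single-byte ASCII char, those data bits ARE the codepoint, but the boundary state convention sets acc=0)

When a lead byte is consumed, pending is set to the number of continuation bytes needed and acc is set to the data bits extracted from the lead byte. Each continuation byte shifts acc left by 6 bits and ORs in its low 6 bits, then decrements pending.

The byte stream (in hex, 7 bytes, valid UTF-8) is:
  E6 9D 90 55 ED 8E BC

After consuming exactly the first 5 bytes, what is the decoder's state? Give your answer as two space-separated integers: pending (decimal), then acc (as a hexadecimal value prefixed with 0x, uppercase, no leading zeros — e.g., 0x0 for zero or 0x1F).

Answer: 2 0xD

Derivation:
Byte[0]=E6: 3-byte lead. pending=2, acc=0x6
Byte[1]=9D: continuation. acc=(acc<<6)|0x1D=0x19D, pending=1
Byte[2]=90: continuation. acc=(acc<<6)|0x10=0x6750, pending=0
Byte[3]=55: 1-byte. pending=0, acc=0x0
Byte[4]=ED: 3-byte lead. pending=2, acc=0xD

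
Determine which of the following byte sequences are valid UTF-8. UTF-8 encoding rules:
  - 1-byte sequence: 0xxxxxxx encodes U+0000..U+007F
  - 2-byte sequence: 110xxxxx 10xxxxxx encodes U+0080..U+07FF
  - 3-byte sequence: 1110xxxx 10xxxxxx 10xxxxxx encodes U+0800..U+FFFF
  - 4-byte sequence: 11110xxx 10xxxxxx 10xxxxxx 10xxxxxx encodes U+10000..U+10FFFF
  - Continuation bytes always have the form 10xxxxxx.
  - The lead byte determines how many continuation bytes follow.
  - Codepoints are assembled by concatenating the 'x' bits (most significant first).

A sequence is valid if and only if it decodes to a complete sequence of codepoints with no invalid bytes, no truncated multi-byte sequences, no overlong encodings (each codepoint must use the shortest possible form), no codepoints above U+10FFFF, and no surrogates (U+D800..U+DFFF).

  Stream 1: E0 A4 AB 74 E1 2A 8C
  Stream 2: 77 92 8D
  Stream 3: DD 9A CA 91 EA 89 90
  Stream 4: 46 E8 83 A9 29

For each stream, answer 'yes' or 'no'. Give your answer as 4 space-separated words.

Stream 1: error at byte offset 5. INVALID
Stream 2: error at byte offset 1. INVALID
Stream 3: decodes cleanly. VALID
Stream 4: decodes cleanly. VALID

Answer: no no yes yes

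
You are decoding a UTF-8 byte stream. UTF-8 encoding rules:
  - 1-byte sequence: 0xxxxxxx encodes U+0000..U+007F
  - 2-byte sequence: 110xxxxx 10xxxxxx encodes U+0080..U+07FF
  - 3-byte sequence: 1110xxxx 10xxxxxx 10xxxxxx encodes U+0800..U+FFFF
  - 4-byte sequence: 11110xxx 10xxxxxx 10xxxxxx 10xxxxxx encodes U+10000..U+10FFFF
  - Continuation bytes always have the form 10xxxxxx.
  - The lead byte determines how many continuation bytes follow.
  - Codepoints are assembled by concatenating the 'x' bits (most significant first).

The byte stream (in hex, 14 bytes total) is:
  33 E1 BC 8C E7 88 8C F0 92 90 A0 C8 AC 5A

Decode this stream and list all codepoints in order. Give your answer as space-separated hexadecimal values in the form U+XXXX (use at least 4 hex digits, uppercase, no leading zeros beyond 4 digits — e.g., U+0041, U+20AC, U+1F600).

Byte[0]=33: 1-byte ASCII. cp=U+0033
Byte[1]=E1: 3-byte lead, need 2 cont bytes. acc=0x1
Byte[2]=BC: continuation. acc=(acc<<6)|0x3C=0x7C
Byte[3]=8C: continuation. acc=(acc<<6)|0x0C=0x1F0C
Completed: cp=U+1F0C (starts at byte 1)
Byte[4]=E7: 3-byte lead, need 2 cont bytes. acc=0x7
Byte[5]=88: continuation. acc=(acc<<6)|0x08=0x1C8
Byte[6]=8C: continuation. acc=(acc<<6)|0x0C=0x720C
Completed: cp=U+720C (starts at byte 4)
Byte[7]=F0: 4-byte lead, need 3 cont bytes. acc=0x0
Byte[8]=92: continuation. acc=(acc<<6)|0x12=0x12
Byte[9]=90: continuation. acc=(acc<<6)|0x10=0x490
Byte[10]=A0: continuation. acc=(acc<<6)|0x20=0x12420
Completed: cp=U+12420 (starts at byte 7)
Byte[11]=C8: 2-byte lead, need 1 cont bytes. acc=0x8
Byte[12]=AC: continuation. acc=(acc<<6)|0x2C=0x22C
Completed: cp=U+022C (starts at byte 11)
Byte[13]=5A: 1-byte ASCII. cp=U+005A

Answer: U+0033 U+1F0C U+720C U+12420 U+022C U+005A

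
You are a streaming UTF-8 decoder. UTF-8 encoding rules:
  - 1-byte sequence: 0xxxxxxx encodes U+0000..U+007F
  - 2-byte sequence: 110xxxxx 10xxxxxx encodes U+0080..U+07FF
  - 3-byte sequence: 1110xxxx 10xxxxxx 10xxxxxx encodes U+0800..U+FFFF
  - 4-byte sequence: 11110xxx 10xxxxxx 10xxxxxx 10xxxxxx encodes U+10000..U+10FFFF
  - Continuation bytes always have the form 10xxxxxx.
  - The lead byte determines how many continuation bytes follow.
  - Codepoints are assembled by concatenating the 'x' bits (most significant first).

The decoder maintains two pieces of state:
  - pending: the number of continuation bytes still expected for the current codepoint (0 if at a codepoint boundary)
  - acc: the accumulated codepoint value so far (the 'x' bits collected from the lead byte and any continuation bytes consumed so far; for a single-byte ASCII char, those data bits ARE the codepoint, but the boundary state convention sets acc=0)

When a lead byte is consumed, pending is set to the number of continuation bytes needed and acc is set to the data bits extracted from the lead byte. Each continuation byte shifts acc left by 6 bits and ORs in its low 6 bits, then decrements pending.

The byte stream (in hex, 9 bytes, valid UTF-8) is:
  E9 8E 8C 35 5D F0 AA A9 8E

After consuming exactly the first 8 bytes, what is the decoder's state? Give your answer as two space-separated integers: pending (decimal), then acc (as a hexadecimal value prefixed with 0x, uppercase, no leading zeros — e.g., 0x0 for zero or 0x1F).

Answer: 1 0xAA9

Derivation:
Byte[0]=E9: 3-byte lead. pending=2, acc=0x9
Byte[1]=8E: continuation. acc=(acc<<6)|0x0E=0x24E, pending=1
Byte[2]=8C: continuation. acc=(acc<<6)|0x0C=0x938C, pending=0
Byte[3]=35: 1-byte. pending=0, acc=0x0
Byte[4]=5D: 1-byte. pending=0, acc=0x0
Byte[5]=F0: 4-byte lead. pending=3, acc=0x0
Byte[6]=AA: continuation. acc=(acc<<6)|0x2A=0x2A, pending=2
Byte[7]=A9: continuation. acc=(acc<<6)|0x29=0xAA9, pending=1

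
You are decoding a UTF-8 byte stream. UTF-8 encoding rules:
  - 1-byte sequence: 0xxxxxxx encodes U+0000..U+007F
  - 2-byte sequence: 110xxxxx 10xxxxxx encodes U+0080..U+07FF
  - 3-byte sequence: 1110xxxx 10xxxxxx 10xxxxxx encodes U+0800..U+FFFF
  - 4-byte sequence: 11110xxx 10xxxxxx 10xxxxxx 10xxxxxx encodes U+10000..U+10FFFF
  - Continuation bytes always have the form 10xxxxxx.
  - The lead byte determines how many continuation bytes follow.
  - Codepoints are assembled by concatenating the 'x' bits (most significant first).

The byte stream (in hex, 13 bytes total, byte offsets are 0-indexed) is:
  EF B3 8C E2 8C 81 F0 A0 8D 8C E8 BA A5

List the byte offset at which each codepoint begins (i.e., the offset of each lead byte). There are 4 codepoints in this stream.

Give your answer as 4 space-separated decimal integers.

Byte[0]=EF: 3-byte lead, need 2 cont bytes. acc=0xF
Byte[1]=B3: continuation. acc=(acc<<6)|0x33=0x3F3
Byte[2]=8C: continuation. acc=(acc<<6)|0x0C=0xFCCC
Completed: cp=U+FCCC (starts at byte 0)
Byte[3]=E2: 3-byte lead, need 2 cont bytes. acc=0x2
Byte[4]=8C: continuation. acc=(acc<<6)|0x0C=0x8C
Byte[5]=81: continuation. acc=(acc<<6)|0x01=0x2301
Completed: cp=U+2301 (starts at byte 3)
Byte[6]=F0: 4-byte lead, need 3 cont bytes. acc=0x0
Byte[7]=A0: continuation. acc=(acc<<6)|0x20=0x20
Byte[8]=8D: continuation. acc=(acc<<6)|0x0D=0x80D
Byte[9]=8C: continuation. acc=(acc<<6)|0x0C=0x2034C
Completed: cp=U+2034C (starts at byte 6)
Byte[10]=E8: 3-byte lead, need 2 cont bytes. acc=0x8
Byte[11]=BA: continuation. acc=(acc<<6)|0x3A=0x23A
Byte[12]=A5: continuation. acc=(acc<<6)|0x25=0x8EA5
Completed: cp=U+8EA5 (starts at byte 10)

Answer: 0 3 6 10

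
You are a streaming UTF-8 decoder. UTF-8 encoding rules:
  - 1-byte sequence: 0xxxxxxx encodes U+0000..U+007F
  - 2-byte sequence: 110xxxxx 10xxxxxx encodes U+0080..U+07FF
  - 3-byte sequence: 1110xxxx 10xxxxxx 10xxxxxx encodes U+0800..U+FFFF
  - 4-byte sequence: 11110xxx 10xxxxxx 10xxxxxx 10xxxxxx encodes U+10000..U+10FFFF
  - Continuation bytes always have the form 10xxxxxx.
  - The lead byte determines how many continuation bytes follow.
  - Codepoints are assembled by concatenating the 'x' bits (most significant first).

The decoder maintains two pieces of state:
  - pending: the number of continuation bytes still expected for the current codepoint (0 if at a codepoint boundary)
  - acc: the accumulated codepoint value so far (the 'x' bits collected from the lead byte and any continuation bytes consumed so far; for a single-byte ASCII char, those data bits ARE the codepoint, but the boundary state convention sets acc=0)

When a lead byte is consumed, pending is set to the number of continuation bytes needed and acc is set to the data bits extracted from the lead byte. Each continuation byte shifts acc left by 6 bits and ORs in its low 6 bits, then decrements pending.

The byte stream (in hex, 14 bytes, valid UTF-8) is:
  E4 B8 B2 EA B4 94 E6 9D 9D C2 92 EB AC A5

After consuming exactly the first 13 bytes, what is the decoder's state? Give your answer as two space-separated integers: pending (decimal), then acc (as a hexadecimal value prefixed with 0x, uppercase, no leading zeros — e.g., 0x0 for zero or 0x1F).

Answer: 1 0x2EC

Derivation:
Byte[0]=E4: 3-byte lead. pending=2, acc=0x4
Byte[1]=B8: continuation. acc=(acc<<6)|0x38=0x138, pending=1
Byte[2]=B2: continuation. acc=(acc<<6)|0x32=0x4E32, pending=0
Byte[3]=EA: 3-byte lead. pending=2, acc=0xA
Byte[4]=B4: continuation. acc=(acc<<6)|0x34=0x2B4, pending=1
Byte[5]=94: continuation. acc=(acc<<6)|0x14=0xAD14, pending=0
Byte[6]=E6: 3-byte lead. pending=2, acc=0x6
Byte[7]=9D: continuation. acc=(acc<<6)|0x1D=0x19D, pending=1
Byte[8]=9D: continuation. acc=(acc<<6)|0x1D=0x675D, pending=0
Byte[9]=C2: 2-byte lead. pending=1, acc=0x2
Byte[10]=92: continuation. acc=(acc<<6)|0x12=0x92, pending=0
Byte[11]=EB: 3-byte lead. pending=2, acc=0xB
Byte[12]=AC: continuation. acc=(acc<<6)|0x2C=0x2EC, pending=1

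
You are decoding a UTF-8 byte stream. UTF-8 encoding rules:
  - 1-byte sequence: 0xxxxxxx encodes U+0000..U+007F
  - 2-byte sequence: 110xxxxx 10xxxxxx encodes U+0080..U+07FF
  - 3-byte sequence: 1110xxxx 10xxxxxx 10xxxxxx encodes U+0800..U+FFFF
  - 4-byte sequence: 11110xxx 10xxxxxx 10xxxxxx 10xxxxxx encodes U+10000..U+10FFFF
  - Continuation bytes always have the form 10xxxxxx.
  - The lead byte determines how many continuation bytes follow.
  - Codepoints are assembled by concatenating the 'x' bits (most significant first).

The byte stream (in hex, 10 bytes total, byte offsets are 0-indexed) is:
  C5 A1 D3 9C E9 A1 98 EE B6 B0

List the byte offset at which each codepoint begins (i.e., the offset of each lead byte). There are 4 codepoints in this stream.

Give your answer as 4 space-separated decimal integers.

Byte[0]=C5: 2-byte lead, need 1 cont bytes. acc=0x5
Byte[1]=A1: continuation. acc=(acc<<6)|0x21=0x161
Completed: cp=U+0161 (starts at byte 0)
Byte[2]=D3: 2-byte lead, need 1 cont bytes. acc=0x13
Byte[3]=9C: continuation. acc=(acc<<6)|0x1C=0x4DC
Completed: cp=U+04DC (starts at byte 2)
Byte[4]=E9: 3-byte lead, need 2 cont bytes. acc=0x9
Byte[5]=A1: continuation. acc=(acc<<6)|0x21=0x261
Byte[6]=98: continuation. acc=(acc<<6)|0x18=0x9858
Completed: cp=U+9858 (starts at byte 4)
Byte[7]=EE: 3-byte lead, need 2 cont bytes. acc=0xE
Byte[8]=B6: continuation. acc=(acc<<6)|0x36=0x3B6
Byte[9]=B0: continuation. acc=(acc<<6)|0x30=0xEDB0
Completed: cp=U+EDB0 (starts at byte 7)

Answer: 0 2 4 7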